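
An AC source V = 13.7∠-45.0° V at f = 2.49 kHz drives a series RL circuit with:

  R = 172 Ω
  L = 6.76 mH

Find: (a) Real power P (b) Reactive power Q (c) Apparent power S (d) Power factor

Step 1 — Angular frequency: ω = 2π·f = 2π·2490 = 1.565e+04 rad/s.
Step 2 — Component impedances:
  R: Z = R = 172 Ω
  L: Z = jωL = j·1.565e+04·0.00676 = 0 + j105.8 Ω
Step 3 — Series combination: Z_total = R + L = 172 + j105.8 Ω = 201.9∠31.6° Ω.
Step 4 — Source phasor: V = 13.7∠-45.0° V = 9.687 - j9.687 V.
Step 5 — Current: I = V / Z = 0.01574 - j0.066 A = 0.06785∠-76.6° A.
Step 6 — Complex power: S = V·I* = 0.7918 + j0.4869 VA.
Step 7 — Real power: P = Re(S) = 0.7918 W.
Step 8 — Reactive power: Q = Im(S) = 0.4869 VAR.
Step 9 — Apparent power: |S| = 0.9296 VA.
Step 10 — Power factor: PF = P/|S| = 0.8518 (lagging).

(a) P = 0.7918 W  (b) Q = 0.4869 VAR  (c) S = 0.9296 VA  (d) PF = 0.8518 (lagging)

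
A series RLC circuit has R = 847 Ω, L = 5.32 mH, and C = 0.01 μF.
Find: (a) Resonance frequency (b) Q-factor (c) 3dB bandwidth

Step 1 — Resonance: ω₀ = 1/√(LC) = 1/√(0.00532·1e-08) = 1.371e+05 rad/s.
Step 2 — f₀ = ω₀/(2π) = 2.182e+04 Hz.
Step 3 — Series Q: Q = ω₀L/R = 1.371e+05·0.00532/847 = 0.8611.
Step 4 — Bandwidth: Δω = ω₀/Q = 1.592e+05 rad/s; BW = Δω/(2π) = 2.534e+04 Hz.

(a) f₀ = 2.182e+04 Hz  (b) Q = 0.8611  (c) BW = 2.534e+04 Hz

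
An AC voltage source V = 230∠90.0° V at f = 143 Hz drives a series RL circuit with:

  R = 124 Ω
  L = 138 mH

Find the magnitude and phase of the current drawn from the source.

Step 1 — Angular frequency: ω = 2π·f = 2π·143 = 898.5 rad/s.
Step 2 — Component impedances:
  R: Z = R = 124 Ω
  L: Z = jωL = j·898.5·0.138 = 0 + j124 Ω
Step 3 — Series combination: Z_total = R + L = 124 + j124 Ω = 175.4∠45.0° Ω.
Step 4 — Source phasor: V = 230∠90.0° V = 0 + j230 V.
Step 5 — Ohm's law: I = V / Z_total = (0 + j230) / (124 + j124) = 0.9274 + j0.9275 A.
Step 6 — Convert to polar: |I| = 1.312 A, ∠I = 45.0°.

I = 1.312∠45.0° A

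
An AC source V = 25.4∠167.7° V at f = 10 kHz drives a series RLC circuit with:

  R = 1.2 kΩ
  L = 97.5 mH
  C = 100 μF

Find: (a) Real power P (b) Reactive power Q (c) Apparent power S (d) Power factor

Step 1 — Angular frequency: ω = 2π·f = 2π·1e+04 = 6.283e+04 rad/s.
Step 2 — Component impedances:
  R: Z = R = 1200 Ω
  L: Z = jωL = j·6.283e+04·0.0975 = 0 + j6126 Ω
  C: Z = 1/(jωC) = -j/(ω·C) = 0 - j0.1592 Ω
Step 3 — Series combination: Z_total = R + L + C = 1200 + j6126 Ω = 6242∠78.9° Ω.
Step 4 — Source phasor: V = 25.4∠167.7° V = -24.82 + j5.411 V.
Step 5 — Current: I = V / Z = 8.641e-05 + j0.004068 A = 0.004069∠88.8° A.
Step 6 — Complex power: S = V·I* = 0.01987 + j0.1014 VA.
Step 7 — Real power: P = Re(S) = 0.01987 W.
Step 8 — Reactive power: Q = Im(S) = 0.1014 VAR.
Step 9 — Apparent power: |S| = 0.1034 VA.
Step 10 — Power factor: PF = P/|S| = 0.1922 (lagging).

(a) P = 0.01987 W  (b) Q = 0.1014 VAR  (c) S = 0.1034 VA  (d) PF = 0.1922 (lagging)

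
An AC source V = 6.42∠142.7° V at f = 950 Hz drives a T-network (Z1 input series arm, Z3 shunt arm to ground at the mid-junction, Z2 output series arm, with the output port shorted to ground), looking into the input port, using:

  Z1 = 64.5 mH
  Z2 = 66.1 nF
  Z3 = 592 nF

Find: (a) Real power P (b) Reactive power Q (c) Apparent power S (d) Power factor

Step 1 — Angular frequency: ω = 2π·f = 2π·950 = 5969 rad/s.
Step 2 — Component impedances:
  Z1: Z = jωL = j·5969·0.0645 = 0 + j385 Ω
  Z2: Z = 1/(jωC) = -j/(ω·C) = 0 - j2535 Ω
  Z3: Z = 1/(jωC) = -j/(ω·C) = 0 - j283 Ω
Step 3 — With the output port shorted to ground, the output series arm Z2 runs from the junction to ground; the shunt arm Z3 also runs from the junction to ground. They appear in parallel: Z3 || Z2 = 0 - j254.6 Ω.
Step 4 — Series with input arm Z1: Z_in = Z1 + (Z3 || Z2) = 0 + j130.4 Ω = 130.4∠90.0° Ω.
Step 5 — Source phasor: V = 6.42∠142.7° V = -5.107 + j3.89 V.
Step 6 — Current: I = V / Z = 0.02983 + j0.03915 A = 0.04922∠52.7° A.
Step 7 — Complex power: S = V·I* = 0 + j0.316 VA.
Step 8 — Real power: P = Re(S) = 0 W.
Step 9 — Reactive power: Q = Im(S) = 0.316 VAR.
Step 10 — Apparent power: |S| = 0.316 VA.
Step 11 — Power factor: PF = P/|S| = 0 (lagging).

(a) P = 0 W  (b) Q = 0.316 VAR  (c) S = 0.316 VA  (d) PF = 0 (lagging)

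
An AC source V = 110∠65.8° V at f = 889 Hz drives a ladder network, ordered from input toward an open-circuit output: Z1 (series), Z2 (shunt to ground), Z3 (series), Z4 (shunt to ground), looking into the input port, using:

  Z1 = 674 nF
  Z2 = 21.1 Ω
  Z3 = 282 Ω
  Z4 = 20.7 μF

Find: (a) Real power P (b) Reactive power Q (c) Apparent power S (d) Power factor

Step 1 — Angular frequency: ω = 2π·f = 2π·889 = 5586 rad/s.
Step 2 — Component impedances:
  Z1: Z = 1/(jωC) = -j/(ω·C) = 0 - j265.6 Ω
  Z2: Z = R = 21.1 Ω
  Z3: Z = R = 282 Ω
  Z4: Z = 1/(jωC) = -j/(ω·C) = 0 - j8.649 Ω
Step 3 — Ladder network (open output): work backward from the far end, alternating series and parallel combinations. Z_in = 19.63 - j265.7 Ω = 266.4∠-85.8° Ω.
Step 4 — Source phasor: V = 110∠65.8° V = 45.09 + j100.3 V.
Step 5 — Current: I = V / Z = -0.3631 + j0.1966 A = 0.4129∠151.6° A.
Step 6 — Complex power: S = V·I* = 3.348 - j45.3 VA.
Step 7 — Real power: P = Re(S) = 3.348 W.
Step 8 — Reactive power: Q = Im(S) = -45.3 VAR.
Step 9 — Apparent power: |S| = 45.42 VA.
Step 10 — Power factor: PF = P/|S| = 0.0737 (leading).

(a) P = 3.348 W  (b) Q = -45.3 VAR  (c) S = 45.42 VA  (d) PF = 0.0737 (leading)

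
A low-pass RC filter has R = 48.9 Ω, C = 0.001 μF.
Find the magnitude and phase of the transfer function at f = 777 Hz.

Step 1 — Angular frequency: ω = 2π·777 = 4882 rad/s.
Step 2 — Transfer function: H(jω) = 1/(1 + jωRC).
Step 3 — Denominator: 1 + jωRC = 1 + j·4882·48.9·1e-09 = 1 + j0.0002387.
Step 4 — H = 1 - j0.0002387.
Step 5 — Magnitude: |H| = 1 (-0.0 dB); phase: φ = -0.0°.

|H| = 1 (-0.0 dB), φ = -0.0°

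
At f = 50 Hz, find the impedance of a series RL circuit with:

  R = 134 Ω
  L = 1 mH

Step 1 — Angular frequency: ω = 2π·f = 2π·50 = 314.2 rad/s.
Step 2 — Component impedances:
  R: Z = R = 134 Ω
  L: Z = jωL = j·314.2·0.001 = 0 + j0.3142 Ω
Step 3 — Series combination: Z_total = R + L = 134 + j0.3142 Ω = 134∠0.1° Ω.

Z = 134 + j0.3142 Ω = 134∠0.1° Ω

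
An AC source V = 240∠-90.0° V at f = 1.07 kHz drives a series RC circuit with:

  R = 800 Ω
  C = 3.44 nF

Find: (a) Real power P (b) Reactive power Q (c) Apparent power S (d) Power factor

Step 1 — Angular frequency: ω = 2π·f = 2π·1070 = 6723 rad/s.
Step 2 — Component impedances:
  R: Z = R = 800 Ω
  C: Z = 1/(jωC) = -j/(ω·C) = 0 - j4.324e+04 Ω
Step 3 — Series combination: Z_total = R + C = 800 - j4.324e+04 Ω = 4.325e+04∠-88.9° Ω.
Step 4 — Source phasor: V = 240∠-90.0° V = 0 - j240 V.
Step 5 — Current: I = V / Z = 0.005549 - j0.0001027 A = 0.00555∠-1.1° A.
Step 6 — Complex power: S = V·I* = 0.02464 - j1.332 VA.
Step 7 — Real power: P = Re(S) = 0.02464 W.
Step 8 — Reactive power: Q = Im(S) = -1.332 VAR.
Step 9 — Apparent power: |S| = 1.332 VA.
Step 10 — Power factor: PF = P/|S| = 0.0185 (leading).

(a) P = 0.02464 W  (b) Q = -1.332 VAR  (c) S = 1.332 VA  (d) PF = 0.0185 (leading)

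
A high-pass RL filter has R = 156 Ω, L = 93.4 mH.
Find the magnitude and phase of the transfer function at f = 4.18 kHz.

Step 1 — Angular frequency: ω = 2π·4180 = 2.626e+04 rad/s.
Step 2 — Transfer function: H(jω) = jωL/(R + jωL).
Step 3 — Numerator jωL = j·2453; denominator R + jωL = 156 + j2453.
Step 4 — H = 0.996 + j0.06334.
Step 5 — Magnitude: |H| = 0.998 (-0.0 dB); phase: φ = 3.6°.

|H| = 0.998 (-0.0 dB), φ = 3.6°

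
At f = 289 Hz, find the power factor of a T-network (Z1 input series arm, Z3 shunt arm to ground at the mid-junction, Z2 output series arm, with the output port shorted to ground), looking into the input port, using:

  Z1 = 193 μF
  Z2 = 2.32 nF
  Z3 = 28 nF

Step 1 — Angular frequency: ω = 2π·f = 2π·289 = 1816 rad/s.
Step 2 — Component impedances:
  Z1: Z = 1/(jωC) = -j/(ω·C) = 0 - j2.853 Ω
  Z2: Z = 1/(jωC) = -j/(ω·C) = 0 - j2.374e+05 Ω
  Z3: Z = 1/(jωC) = -j/(ω·C) = 0 - j1.967e+04 Ω
Step 3 — With the output port shorted to ground, the output series arm Z2 runs from the junction to ground; the shunt arm Z3 also runs from the junction to ground. They appear in parallel: Z3 || Z2 = 0 - j1.816e+04 Ω.
Step 4 — Series with input arm Z1: Z_in = Z1 + (Z3 || Z2) = 0 - j1.817e+04 Ω = 1.817e+04∠-90.0° Ω.
Step 5 — Power factor: PF = cos(φ) = Re(Z)/|Z| = 0/1.817e+04 = 0.
Step 6 — Type: Im(Z) = -1.817e+04 ⇒ leading (phase φ = -90.0°).

PF = 0 (leading, φ = -90.0°)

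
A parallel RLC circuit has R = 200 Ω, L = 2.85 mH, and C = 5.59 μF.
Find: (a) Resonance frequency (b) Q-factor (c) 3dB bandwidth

Step 1 — Resonance: ω₀ = 1/√(LC) = 1/√(0.00285·5.59e-06) = 7923 rad/s.
Step 2 — f₀ = ω₀/(2π) = 1261 Hz.
Step 3 — Parallel Q: Q = R/(ω₀L) = 200/(7923·0.00285) = 8.858.
Step 4 — Bandwidth: Δω = ω₀/Q = 894.5 rad/s; BW = Δω/(2π) = 142.4 Hz.

(a) f₀ = 1261 Hz  (b) Q = 8.858  (c) BW = 142.4 Hz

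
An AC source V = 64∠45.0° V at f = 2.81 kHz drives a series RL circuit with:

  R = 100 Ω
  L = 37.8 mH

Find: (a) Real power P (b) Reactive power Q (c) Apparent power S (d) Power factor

Step 1 — Angular frequency: ω = 2π·f = 2π·2810 = 1.766e+04 rad/s.
Step 2 — Component impedances:
  R: Z = R = 100 Ω
  L: Z = jωL = j·1.766e+04·0.0378 = 0 + j667.4 Ω
Step 3 — Series combination: Z_total = R + L = 100 + j667.4 Ω = 674.8∠81.5° Ω.
Step 4 — Source phasor: V = 64∠45.0° V = 45.25 + j45.25 V.
Step 5 — Current: I = V / Z = 0.07626 - j0.05638 A = 0.09484∠-36.5° A.
Step 6 — Complex power: S = V·I* = 0.8994 + j6.003 VA.
Step 7 — Real power: P = Re(S) = 0.8994 W.
Step 8 — Reactive power: Q = Im(S) = 6.003 VAR.
Step 9 — Apparent power: |S| = 6.07 VA.
Step 10 — Power factor: PF = P/|S| = 0.1482 (lagging).

(a) P = 0.8994 W  (b) Q = 6.003 VAR  (c) S = 6.07 VA  (d) PF = 0.1482 (lagging)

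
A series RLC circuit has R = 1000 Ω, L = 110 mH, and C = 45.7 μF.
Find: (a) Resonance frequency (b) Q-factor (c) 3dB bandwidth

Step 1 — Resonance: ω₀ = 1/√(LC) = 1/√(0.11·4.57e-05) = 446 rad/s.
Step 2 — f₀ = ω₀/(2π) = 70.98 Hz.
Step 3 — Series Q: Q = ω₀L/R = 446·0.11/1000 = 0.04906.
Step 4 — Bandwidth: Δω = ω₀/Q = 9091 rad/s; BW = Δω/(2π) = 1447 Hz.

(a) f₀ = 70.98 Hz  (b) Q = 0.04906  (c) BW = 1447 Hz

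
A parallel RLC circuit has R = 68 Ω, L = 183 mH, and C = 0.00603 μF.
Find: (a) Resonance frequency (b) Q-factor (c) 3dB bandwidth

Step 1 — Resonance: ω₀ = 1/√(LC) = 1/√(0.183·6.03e-09) = 3.01e+04 rad/s.
Step 2 — f₀ = ω₀/(2π) = 4791 Hz.
Step 3 — Parallel Q: Q = R/(ω₀L) = 68/(3.01e+04·0.183) = 0.01234.
Step 4 — Bandwidth: Δω = ω₀/Q = 2.439e+06 rad/s; BW = Δω/(2π) = 3.881e+05 Hz.

(a) f₀ = 4791 Hz  (b) Q = 0.01234  (c) BW = 3.881e+05 Hz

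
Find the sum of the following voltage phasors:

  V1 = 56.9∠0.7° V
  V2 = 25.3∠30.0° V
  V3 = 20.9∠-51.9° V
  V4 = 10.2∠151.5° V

Step 1 — Convert each phasor to rectangular form:
  V1 = 56.9·(cos(0.7°) + j·sin(0.7°)) = 56.9 + j0.6951 V
  V2 = 25.3·(cos(30.0°) + j·sin(30.0°)) = 21.91 + j12.65 V
  V3 = 20.9·(cos(-51.9°) + j·sin(-51.9°)) = 12.9 - j16.45 V
  V4 = 10.2·(cos(151.5°) + j·sin(151.5°)) = -8.964 + j4.867 V
Step 2 — Sum components: V_total = 82.74 + j1.765 V.
Step 3 — Convert to polar: |V_total| = 82.76 V, ∠V_total = 1.2°.

V_total = 82.76∠1.2° V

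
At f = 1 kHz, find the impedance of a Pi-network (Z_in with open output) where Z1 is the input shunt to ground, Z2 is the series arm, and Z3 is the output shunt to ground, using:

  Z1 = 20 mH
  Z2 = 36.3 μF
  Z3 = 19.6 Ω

Step 1 — Angular frequency: ω = 2π·f = 2π·1000 = 6283 rad/s.
Step 2 — Component impedances:
  Z1: Z = jωL = j·6283·0.02 = 0 + j125.7 Ω
  Z2: Z = 1/(jωC) = -j/(ω·C) = 0 - j4.384 Ω
  Z3: Z = R = 19.6 Ω
Step 3 — With open output, the series arm Z2 and the output shunt Z3 appear in series to ground: Z2 + Z3 = 19.6 - j4.384 Ω.
Step 4 — Parallel with input shunt Z1: Z_in = Z1 || (Z2 + Z3) = 20.51 - j1.229 Ω = 20.54∠-3.4° Ω.

Z = 20.51 - j1.229 Ω = 20.54∠-3.4° Ω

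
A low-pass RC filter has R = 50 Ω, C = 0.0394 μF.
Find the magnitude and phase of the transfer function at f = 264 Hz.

Step 1 — Angular frequency: ω = 2π·264 = 1659 rad/s.
Step 2 — Transfer function: H(jω) = 1/(1 + jωRC).
Step 3 — Denominator: 1 + jωRC = 1 + j·1659·50·3.94e-08 = 1 + j0.003268.
Step 4 — H = 1 - j0.003268.
Step 5 — Magnitude: |H| = 1 (-0.0 dB); phase: φ = -0.2°.

|H| = 1 (-0.0 dB), φ = -0.2°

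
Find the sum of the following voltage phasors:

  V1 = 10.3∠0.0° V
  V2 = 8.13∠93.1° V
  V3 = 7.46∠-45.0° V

Step 1 — Convert each phasor to rectangular form:
  V1 = 10.3·(cos(0.0°) + j·sin(0.0°)) = 10.3 V
  V2 = 8.13·(cos(93.1°) + j·sin(93.1°)) = -0.4397 + j8.118 V
  V3 = 7.46·(cos(-45.0°) + j·sin(-45.0°)) = 5.275 - j5.275 V
Step 2 — Sum components: V_total = 15.14 + j2.843 V.
Step 3 — Convert to polar: |V_total| = 15.4 V, ∠V_total = 10.6°.

V_total = 15.4∠10.6° V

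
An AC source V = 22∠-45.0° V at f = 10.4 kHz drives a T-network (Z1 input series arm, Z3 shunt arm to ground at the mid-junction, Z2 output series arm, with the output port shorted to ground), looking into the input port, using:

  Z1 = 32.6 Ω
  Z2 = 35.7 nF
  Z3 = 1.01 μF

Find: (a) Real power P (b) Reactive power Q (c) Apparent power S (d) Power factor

Step 1 — Angular frequency: ω = 2π·f = 2π·1.04e+04 = 6.535e+04 rad/s.
Step 2 — Component impedances:
  Z1: Z = R = 32.6 Ω
  Z2: Z = 1/(jωC) = -j/(ω·C) = 0 - j428.7 Ω
  Z3: Z = 1/(jωC) = -j/(ω·C) = 0 - j15.15 Ω
Step 3 — With the output port shorted to ground, the output series arm Z2 runs from the junction to ground; the shunt arm Z3 also runs from the junction to ground. They appear in parallel: Z3 || Z2 = 0 - j14.63 Ω.
Step 4 — Series with input arm Z1: Z_in = Z1 + (Z3 || Z2) = 32.6 - j14.63 Ω = 35.73∠-24.2° Ω.
Step 5 — Source phasor: V = 22∠-45.0° V = 15.56 - j15.56 V.
Step 6 — Current: I = V / Z = 0.5754 - j0.2189 A = 0.6157∠-20.8° A.
Step 7 — Complex power: S = V·I* = 12.36 - j5.547 VA.
Step 8 — Real power: P = Re(S) = 12.36 W.
Step 9 — Reactive power: Q = Im(S) = -5.547 VAR.
Step 10 — Apparent power: |S| = 13.54 VA.
Step 11 — Power factor: PF = P/|S| = 0.9123 (leading).

(a) P = 12.36 W  (b) Q = -5.547 VAR  (c) S = 13.54 VA  (d) PF = 0.9123 (leading)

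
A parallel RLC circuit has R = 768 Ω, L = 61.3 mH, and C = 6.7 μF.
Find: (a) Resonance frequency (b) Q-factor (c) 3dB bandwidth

Step 1 — Resonance: ω₀ = 1/√(LC) = 1/√(0.0613·6.7e-06) = 1560 rad/s.
Step 2 — f₀ = ω₀/(2π) = 248.3 Hz.
Step 3 — Parallel Q: Q = R/(ω₀L) = 768/(1560·0.0613) = 8.029.
Step 4 — Bandwidth: Δω = ω₀/Q = 194.3 rad/s; BW = Δω/(2π) = 30.93 Hz.

(a) f₀ = 248.3 Hz  (b) Q = 8.029  (c) BW = 30.93 Hz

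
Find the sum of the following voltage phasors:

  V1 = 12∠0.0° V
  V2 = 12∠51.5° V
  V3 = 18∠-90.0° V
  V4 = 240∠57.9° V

Step 1 — Convert each phasor to rectangular form:
  V1 = 12·(cos(0.0°) + j·sin(0.0°)) = 12 V
  V2 = 12·(cos(51.5°) + j·sin(51.5°)) = 7.47 + j9.391 V
  V3 = 18·(cos(-90.0°) + j·sin(-90.0°)) = 0 - j18 V
  V4 = 240·(cos(57.9°) + j·sin(57.9°)) = 127.5 + j203.3 V
Step 2 — Sum components: V_total = 147 + j194.7 V.
Step 3 — Convert to polar: |V_total| = 244 V, ∠V_total = 52.9°.

V_total = 244∠52.9° V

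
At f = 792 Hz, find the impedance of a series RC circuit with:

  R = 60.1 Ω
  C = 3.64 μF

Step 1 — Angular frequency: ω = 2π·f = 2π·792 = 4976 rad/s.
Step 2 — Component impedances:
  R: Z = R = 60.1 Ω
  C: Z = 1/(jωC) = -j/(ω·C) = 0 - j55.21 Ω
Step 3 — Series combination: Z_total = R + C = 60.1 - j55.21 Ω = 81.61∠-42.6° Ω.

Z = 60.1 - j55.21 Ω = 81.61∠-42.6° Ω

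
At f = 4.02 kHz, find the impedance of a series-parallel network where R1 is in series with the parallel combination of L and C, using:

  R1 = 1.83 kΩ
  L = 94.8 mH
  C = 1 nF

Step 1 — Angular frequency: ω = 2π·f = 2π·4020 = 2.526e+04 rad/s.
Step 2 — Component impedances:
  R1: Z = R = 1830 Ω
  L: Z = jωL = j·2.526e+04·0.0948 = 0 + j2394 Ω
  C: Z = 1/(jωC) = -j/(ω·C) = 0 - j3.959e+04 Ω
Step 3 — Parallel branch: L || C = 1/(1/L + 1/C) = 0 + j2549 Ω.
Step 4 — Series with R1: Z_total = R1 + (L || C) = 1830 + j2549 Ω = 3138∠54.3° Ω.

Z = 1830 + j2549 Ω = 3138∠54.3° Ω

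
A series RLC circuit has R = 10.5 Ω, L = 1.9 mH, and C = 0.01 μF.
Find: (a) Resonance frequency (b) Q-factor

Step 1 — Resonance condition Im(Z)=0 gives ω₀ = 1/√(LC).
Step 2 — ω₀ = 1/√(0.0019·1e-08) = 2.294e+05 rad/s.
Step 3 — f₀ = ω₀/(2π) = 3.651e+04 Hz.
Step 4 — Series Q: Q = ω₀L/R = 2.294e+05·0.0019/10.5 = 41.51.

(a) f₀ = 3.651e+04 Hz  (b) Q = 41.51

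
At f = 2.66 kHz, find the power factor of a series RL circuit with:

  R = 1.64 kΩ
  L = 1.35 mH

Step 1 — Angular frequency: ω = 2π·f = 2π·2660 = 1.671e+04 rad/s.
Step 2 — Component impedances:
  R: Z = R = 1640 Ω
  L: Z = jωL = j·1.671e+04·0.00135 = 0 + j22.56 Ω
Step 3 — Series combination: Z_total = R + L = 1640 + j22.56 Ω = 1640∠0.8° Ω.
Step 4 — Power factor: PF = cos(φ) = Re(Z)/|Z| = 1640/1640.2 = 0.9999.
Step 5 — Type: Im(Z) = 22.56 ⇒ lagging (phase φ = 0.8°).

PF = 0.9999 (lagging, φ = 0.8°)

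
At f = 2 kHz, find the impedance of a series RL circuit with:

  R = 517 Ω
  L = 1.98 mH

Step 1 — Angular frequency: ω = 2π·f = 2π·2000 = 1.257e+04 rad/s.
Step 2 — Component impedances:
  R: Z = R = 517 Ω
  L: Z = jωL = j·1.257e+04·0.00198 = 0 + j24.88 Ω
Step 3 — Series combination: Z_total = R + L = 517 + j24.88 Ω = 517.6∠2.8° Ω.

Z = 517 + j24.88 Ω = 517.6∠2.8° Ω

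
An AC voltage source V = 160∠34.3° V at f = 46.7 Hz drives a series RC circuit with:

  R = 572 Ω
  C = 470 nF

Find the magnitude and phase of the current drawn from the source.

Step 1 — Angular frequency: ω = 2π·f = 2π·46.7 = 293.4 rad/s.
Step 2 — Component impedances:
  R: Z = R = 572 Ω
  C: Z = 1/(jωC) = -j/(ω·C) = 0 - j7251 Ω
Step 3 — Series combination: Z_total = R + C = 572 - j7251 Ω = 7274∠-85.5° Ω.
Step 4 — Source phasor: V = 160∠34.3° V = 132.2 + j90.16 V.
Step 5 — Ohm's law: I = V / Z_total = (132.2 + j90.16) / (572 - j7251) = -0.01093 + j0.01909 A.
Step 6 — Convert to polar: |I| = 0.022 A, ∠I = 119.8°.

I = 0.022∠119.8° A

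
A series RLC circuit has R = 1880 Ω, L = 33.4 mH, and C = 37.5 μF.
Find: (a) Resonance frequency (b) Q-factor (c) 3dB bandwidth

Step 1 — Resonance: ω₀ = 1/√(LC) = 1/√(0.0334·3.75e-05) = 893.5 rad/s.
Step 2 — f₀ = ω₀/(2π) = 142.2 Hz.
Step 3 — Series Q: Q = ω₀L/R = 893.5·0.0334/1880 = 0.01587.
Step 4 — Bandwidth: Δω = ω₀/Q = 5.629e+04 rad/s; BW = Δω/(2π) = 8958 Hz.

(a) f₀ = 142.2 Hz  (b) Q = 0.01587  (c) BW = 8958 Hz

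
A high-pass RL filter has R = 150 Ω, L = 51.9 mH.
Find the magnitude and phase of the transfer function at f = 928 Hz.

Step 1 — Angular frequency: ω = 2π·928 = 5831 rad/s.
Step 2 — Transfer function: H(jω) = jωL/(R + jωL).
Step 3 — Numerator jωL = j·302.6; denominator R + jωL = 150 + j302.6.
Step 4 — H = 0.8028 + j0.3979.
Step 5 — Magnitude: |H| = 0.896 (-1.0 dB); phase: φ = 26.4°.

|H| = 0.896 (-1.0 dB), φ = 26.4°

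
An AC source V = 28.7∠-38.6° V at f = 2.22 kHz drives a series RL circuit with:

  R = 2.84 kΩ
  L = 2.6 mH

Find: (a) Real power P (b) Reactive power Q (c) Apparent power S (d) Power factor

Step 1 — Angular frequency: ω = 2π·f = 2π·2220 = 1.395e+04 rad/s.
Step 2 — Component impedances:
  R: Z = R = 2840 Ω
  L: Z = jωL = j·1.395e+04·0.0026 = 0 + j36.27 Ω
Step 3 — Series combination: Z_total = R + L = 2840 + j36.27 Ω = 2840∠0.7° Ω.
Step 4 — Source phasor: V = 28.7∠-38.6° V = 22.43 - j17.91 V.
Step 5 — Current: I = V / Z = 0.007816 - j0.006405 A = 0.0101∠-39.3° A.
Step 6 — Complex power: S = V·I* = 0.29 + j0.003703 VA.
Step 7 — Real power: P = Re(S) = 0.29 W.
Step 8 — Reactive power: Q = Im(S) = 0.003703 VAR.
Step 9 — Apparent power: |S| = 0.29 VA.
Step 10 — Power factor: PF = P/|S| = 0.9999 (lagging).

(a) P = 0.29 W  (b) Q = 0.003703 VAR  (c) S = 0.29 VA  (d) PF = 0.9999 (lagging)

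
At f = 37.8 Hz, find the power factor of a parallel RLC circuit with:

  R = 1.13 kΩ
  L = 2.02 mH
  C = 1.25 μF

Step 1 — Angular frequency: ω = 2π·f = 2π·37.8 = 237.5 rad/s.
Step 2 — Component impedances:
  R: Z = R = 1130 Ω
  L: Z = jωL = j·237.5·0.00202 = 0 + j0.4798 Ω
  C: Z = 1/(jωC) = -j/(ω·C) = 0 - j3368 Ω
Step 3 — Parallel combination: 1/Z_total = 1/R + 1/L + 1/C; Z_total = 0.0002037 + j0.4798 Ω = 0.4798∠90.0° Ω.
Step 4 — Power factor: PF = cos(φ) = Re(Z)/|Z| = 0.0002037/0.4798 = 0.0004246.
Step 5 — Type: Im(Z) = 0.4798 ⇒ lagging (phase φ = 90.0°).

PF = 0.0004246 (lagging, φ = 90.0°)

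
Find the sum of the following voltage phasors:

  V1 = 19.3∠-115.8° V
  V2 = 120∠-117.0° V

Step 1 — Convert each phasor to rectangular form:
  V1 = 19.3·(cos(-115.8°) + j·sin(-115.8°)) = -8.4 - j17.38 V
  V2 = 120·(cos(-117.0°) + j·sin(-117.0°)) = -54.48 - j106.9 V
Step 2 — Sum components: V_total = -62.88 - j124.3 V.
Step 3 — Convert to polar: |V_total| = 139.3 V, ∠V_total = -116.8°.

V_total = 139.3∠-116.8° V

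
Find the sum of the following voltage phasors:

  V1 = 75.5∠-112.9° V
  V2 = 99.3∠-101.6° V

Step 1 — Convert each phasor to rectangular form:
  V1 = 75.5·(cos(-112.9°) + j·sin(-112.9°)) = -29.38 - j69.55 V
  V2 = 99.3·(cos(-101.6°) + j·sin(-101.6°)) = -19.97 - j97.27 V
Step 2 — Sum components: V_total = -49.35 - j166.8 V.
Step 3 — Convert to polar: |V_total| = 174 V, ∠V_total = -106.5°.

V_total = 174∠-106.5° V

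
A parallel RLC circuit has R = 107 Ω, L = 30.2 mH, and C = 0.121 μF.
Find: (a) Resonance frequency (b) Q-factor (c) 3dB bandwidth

Step 1 — Resonance: ω₀ = 1/√(LC) = 1/√(0.0302·1.21e-07) = 1.654e+04 rad/s.
Step 2 — f₀ = ω₀/(2π) = 2633 Hz.
Step 3 — Parallel Q: Q = R/(ω₀L) = 107/(1.654e+04·0.0302) = 0.2142.
Step 4 — Bandwidth: Δω = ω₀/Q = 7.724e+04 rad/s; BW = Δω/(2π) = 1.229e+04 Hz.

(a) f₀ = 2633 Hz  (b) Q = 0.2142  (c) BW = 1.229e+04 Hz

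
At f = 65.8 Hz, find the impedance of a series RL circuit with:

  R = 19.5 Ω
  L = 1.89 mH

Step 1 — Angular frequency: ω = 2π·f = 2π·65.8 = 413.4 rad/s.
Step 2 — Component impedances:
  R: Z = R = 19.5 Ω
  L: Z = jωL = j·413.4·0.00189 = 0 + j0.7814 Ω
Step 3 — Series combination: Z_total = R + L = 19.5 + j0.7814 Ω = 19.52∠2.3° Ω.

Z = 19.5 + j0.7814 Ω = 19.52∠2.3° Ω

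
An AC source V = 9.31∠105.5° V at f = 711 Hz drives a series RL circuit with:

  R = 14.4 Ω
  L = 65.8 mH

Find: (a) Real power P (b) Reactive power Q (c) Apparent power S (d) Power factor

Step 1 — Angular frequency: ω = 2π·f = 2π·711 = 4467 rad/s.
Step 2 — Component impedances:
  R: Z = R = 14.4 Ω
  L: Z = jωL = j·4467·0.0658 = 0 + j294 Ω
Step 3 — Series combination: Z_total = R + L = 14.4 + j294 Ω = 294.3∠87.2° Ω.
Step 4 — Source phasor: V = 9.31∠105.5° V = -2.488 + j8.971 V.
Step 5 — Current: I = V / Z = 0.03003 + j0.009935 A = 0.03163∠18.3° A.
Step 6 — Complex power: S = V·I* = 0.01441 + j0.2942 VA.
Step 7 — Real power: P = Re(S) = 0.01441 W.
Step 8 — Reactive power: Q = Im(S) = 0.2942 VAR.
Step 9 — Apparent power: |S| = 0.2945 VA.
Step 10 — Power factor: PF = P/|S| = 0.04893 (lagging).

(a) P = 0.01441 W  (b) Q = 0.2942 VAR  (c) S = 0.2945 VA  (d) PF = 0.04893 (lagging)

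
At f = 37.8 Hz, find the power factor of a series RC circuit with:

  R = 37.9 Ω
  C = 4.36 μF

Step 1 — Angular frequency: ω = 2π·f = 2π·37.8 = 237.5 rad/s.
Step 2 — Component impedances:
  R: Z = R = 37.9 Ω
  C: Z = 1/(jωC) = -j/(ω·C) = 0 - j965.7 Ω
Step 3 — Series combination: Z_total = R + C = 37.9 - j965.7 Ω = 966.4∠-87.8° Ω.
Step 4 — Power factor: PF = cos(φ) = Re(Z)/|Z| = 37.9/966.4 = 0.03922.
Step 5 — Type: Im(Z) = -965.7 ⇒ leading (phase φ = -87.8°).

PF = 0.03922 (leading, φ = -87.8°)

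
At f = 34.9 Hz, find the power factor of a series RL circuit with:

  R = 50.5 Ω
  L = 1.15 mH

Step 1 — Angular frequency: ω = 2π·f = 2π·34.9 = 219.3 rad/s.
Step 2 — Component impedances:
  R: Z = R = 50.5 Ω
  L: Z = jωL = j·219.3·0.00115 = 0 + j0.2522 Ω
Step 3 — Series combination: Z_total = R + L = 50.5 + j0.2522 Ω = 50.5∠0.3° Ω.
Step 4 — Power factor: PF = cos(φ) = Re(Z)/|Z| = 50.5/50.5 = 1.
Step 5 — Type: Im(Z) = 0.2522 ⇒ lagging (phase φ = 0.3°).

PF = 1 (lagging, φ = 0.3°)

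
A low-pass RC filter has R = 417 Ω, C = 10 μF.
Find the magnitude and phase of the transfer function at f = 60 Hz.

Step 1 — Angular frequency: ω = 2π·60 = 377 rad/s.
Step 2 — Transfer function: H(jω) = 1/(1 + jωRC).
Step 3 — Denominator: 1 + jωRC = 1 + j·377·417·1e-05 = 1 + j1.572.
Step 4 — H = 0.2881 - j0.4529.
Step 5 — Magnitude: |H| = 0.5367 (-5.4 dB); phase: φ = -57.5°.

|H| = 0.5367 (-5.4 dB), φ = -57.5°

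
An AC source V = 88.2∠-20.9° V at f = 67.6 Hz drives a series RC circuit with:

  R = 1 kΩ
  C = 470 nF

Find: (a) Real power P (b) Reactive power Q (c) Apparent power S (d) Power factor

Step 1 — Angular frequency: ω = 2π·f = 2π·67.6 = 424.7 rad/s.
Step 2 — Component impedances:
  R: Z = R = 1000 Ω
  C: Z = 1/(jωC) = -j/(ω·C) = 0 - j5009 Ω
Step 3 — Series combination: Z_total = R + C = 1000 - j5009 Ω = 5108∠-78.7° Ω.
Step 4 — Source phasor: V = 88.2∠-20.9° V = 82.4 - j31.46 V.
Step 5 — Current: I = V / Z = 0.009198 + j0.01461 A = 0.01727∠57.8° A.
Step 6 — Complex power: S = V·I* = 0.2981 - j1.493 VA.
Step 7 — Real power: P = Re(S) = 0.2981 W.
Step 8 — Reactive power: Q = Im(S) = -1.493 VAR.
Step 9 — Apparent power: |S| = 1.523 VA.
Step 10 — Power factor: PF = P/|S| = 0.1958 (leading).

(a) P = 0.2981 W  (b) Q = -1.493 VAR  (c) S = 1.523 VA  (d) PF = 0.1958 (leading)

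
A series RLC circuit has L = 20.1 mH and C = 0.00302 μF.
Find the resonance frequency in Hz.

Step 1 — Resonance condition Im(Z)=0 gives ω₀ = 1/√(LC).
Step 2 — ω₀ = 1/√(0.0201·3.02e-09) = 1.284e+05 rad/s.
Step 3 — f₀ = ω₀/(2π) = 2.043e+04 Hz.

f₀ = 2.043e+04 Hz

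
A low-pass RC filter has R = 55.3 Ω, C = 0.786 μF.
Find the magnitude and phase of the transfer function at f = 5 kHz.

Step 1 — Angular frequency: ω = 2π·5000 = 3.142e+04 rad/s.
Step 2 — Transfer function: H(jω) = 1/(1 + jωRC).
Step 3 — Denominator: 1 + jωRC = 1 + j·3.142e+04·55.3·7.86e-07 = 1 + j1.366.
Step 4 — H = 0.3491 - j0.4767.
Step 5 — Magnitude: |H| = 0.5908 (-4.6 dB); phase: φ = -53.8°.

|H| = 0.5908 (-4.6 dB), φ = -53.8°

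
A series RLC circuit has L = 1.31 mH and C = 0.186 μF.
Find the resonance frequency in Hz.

Step 1 — Resonance condition Im(Z)=0 gives ω₀ = 1/√(LC).
Step 2 — ω₀ = 1/√(0.00131·1.86e-07) = 6.406e+04 rad/s.
Step 3 — f₀ = ω₀/(2π) = 1.02e+04 Hz.

f₀ = 1.02e+04 Hz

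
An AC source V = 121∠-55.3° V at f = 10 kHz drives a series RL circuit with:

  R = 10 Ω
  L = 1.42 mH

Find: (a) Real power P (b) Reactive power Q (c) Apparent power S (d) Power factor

Step 1 — Angular frequency: ω = 2π·f = 2π·1e+04 = 6.283e+04 rad/s.
Step 2 — Component impedances:
  R: Z = R = 10 Ω
  L: Z = jωL = j·6.283e+04·0.00142 = 0 + j89.22 Ω
Step 3 — Series combination: Z_total = R + L = 10 + j89.22 Ω = 89.78∠83.6° Ω.
Step 4 — Source phasor: V = 121∠-55.3° V = 68.88 - j99.48 V.
Step 5 — Current: I = V / Z = -1.016 - j0.8859 A = 1.348∠-138.9° A.
Step 6 — Complex power: S = V·I* = 18.16 + j162.1 VA.
Step 7 — Real power: P = Re(S) = 18.16 W.
Step 8 — Reactive power: Q = Im(S) = 162.1 VAR.
Step 9 — Apparent power: |S| = 163.1 VA.
Step 10 — Power factor: PF = P/|S| = 0.1114 (lagging).

(a) P = 18.16 W  (b) Q = 162.1 VAR  (c) S = 163.1 VA  (d) PF = 0.1114 (lagging)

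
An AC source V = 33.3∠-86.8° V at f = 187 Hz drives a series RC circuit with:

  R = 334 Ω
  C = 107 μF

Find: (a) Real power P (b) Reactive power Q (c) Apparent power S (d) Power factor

Step 1 — Angular frequency: ω = 2π·f = 2π·187 = 1175 rad/s.
Step 2 — Component impedances:
  R: Z = R = 334 Ω
  C: Z = 1/(jωC) = -j/(ω·C) = 0 - j7.954 Ω
Step 3 — Series combination: Z_total = R + C = 334 - j7.954 Ω = 334.1∠-1.4° Ω.
Step 4 — Source phasor: V = 33.3∠-86.8° V = 1.859 - j33.25 V.
Step 5 — Current: I = V / Z = 0.007932 - j0.09936 A = 0.09967∠-85.4° A.
Step 6 — Complex power: S = V·I* = 3.318 - j0.07902 VA.
Step 7 — Real power: P = Re(S) = 3.318 W.
Step 8 — Reactive power: Q = Im(S) = -0.07902 VAR.
Step 9 — Apparent power: |S| = 3.319 VA.
Step 10 — Power factor: PF = P/|S| = 0.9997 (leading).

(a) P = 3.318 W  (b) Q = -0.07902 VAR  (c) S = 3.319 VA  (d) PF = 0.9997 (leading)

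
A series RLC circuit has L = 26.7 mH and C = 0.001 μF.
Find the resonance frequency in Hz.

Step 1 — Resonance condition Im(Z)=0 gives ω₀ = 1/√(LC).
Step 2 — ω₀ = 1/√(0.0267·1e-09) = 1.935e+05 rad/s.
Step 3 — f₀ = ω₀/(2π) = 3.08e+04 Hz.

f₀ = 3.08e+04 Hz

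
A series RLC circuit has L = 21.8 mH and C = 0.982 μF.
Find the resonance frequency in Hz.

Step 1 — Resonance condition Im(Z)=0 gives ω₀ = 1/√(LC).
Step 2 — ω₀ = 1/√(0.0218·9.82e-07) = 6835 rad/s.
Step 3 — f₀ = ω₀/(2π) = 1088 Hz.

f₀ = 1088 Hz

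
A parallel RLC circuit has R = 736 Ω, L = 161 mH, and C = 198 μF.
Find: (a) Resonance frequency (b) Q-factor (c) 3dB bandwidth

Step 1 — Resonance: ω₀ = 1/√(LC) = 1/√(0.161·0.000198) = 177.1 rad/s.
Step 2 — f₀ = ω₀/(2π) = 28.19 Hz.
Step 3 — Parallel Q: Q = R/(ω₀L) = 736/(177.1·0.161) = 25.81.
Step 4 — Bandwidth: Δω = ω₀/Q = 6.862 rad/s; BW = Δω/(2π) = 1.092 Hz.

(a) f₀ = 28.19 Hz  (b) Q = 25.81  (c) BW = 1.092 Hz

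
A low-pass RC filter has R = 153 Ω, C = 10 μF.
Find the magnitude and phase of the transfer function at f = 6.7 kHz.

Step 1 — Angular frequency: ω = 2π·6700 = 4.21e+04 rad/s.
Step 2 — Transfer function: H(jω) = 1/(1 + jωRC).
Step 3 — Denominator: 1 + jωRC = 1 + j·4.21e+04·153·1e-05 = 1 + j64.41.
Step 4 — H = 0.000241 - j0.01552.
Step 5 — Magnitude: |H| = 0.01552 (-36.2 dB); phase: φ = -89.1°.

|H| = 0.01552 (-36.2 dB), φ = -89.1°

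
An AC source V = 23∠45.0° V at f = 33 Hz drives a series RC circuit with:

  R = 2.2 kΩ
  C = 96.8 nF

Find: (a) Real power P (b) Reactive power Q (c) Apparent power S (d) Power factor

Step 1 — Angular frequency: ω = 2π·f = 2π·33 = 207.3 rad/s.
Step 2 — Component impedances:
  R: Z = R = 2200 Ω
  C: Z = 1/(jωC) = -j/(ω·C) = 0 - j4.982e+04 Ω
Step 3 — Series combination: Z_total = R + C = 2200 - j4.982e+04 Ω = 4.987e+04∠-87.5° Ω.
Step 4 — Source phasor: V = 23∠45.0° V = 16.26 + j16.26 V.
Step 5 — Current: I = V / Z = -0.0003114 + j0.0003402 A = 0.0004612∠132.5° A.
Step 6 — Complex power: S = V·I* = 0.0004679 - j0.0106 VA.
Step 7 — Real power: P = Re(S) = 0.0004679 W.
Step 8 — Reactive power: Q = Im(S) = -0.0106 VAR.
Step 9 — Apparent power: |S| = 0.01061 VA.
Step 10 — Power factor: PF = P/|S| = 0.04411 (leading).

(a) P = 0.0004679 W  (b) Q = -0.0106 VAR  (c) S = 0.01061 VA  (d) PF = 0.04411 (leading)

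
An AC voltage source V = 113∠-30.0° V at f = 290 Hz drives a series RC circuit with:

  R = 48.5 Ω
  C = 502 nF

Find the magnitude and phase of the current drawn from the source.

Step 1 — Angular frequency: ω = 2π·f = 2π·290 = 1822 rad/s.
Step 2 — Component impedances:
  R: Z = R = 48.5 Ω
  C: Z = 1/(jωC) = -j/(ω·C) = 0 - j1093 Ω
Step 3 — Series combination: Z_total = R + C = 48.5 - j1093 Ω = 1094∠-87.5° Ω.
Step 4 — Source phasor: V = 113∠-30.0° V = 97.86 - j56.5 V.
Step 5 — Ohm's law: I = V / Z_total = (97.86 - j56.5) / (48.5 - j1093) = 0.05554 + j0.08705 A.
Step 6 — Convert to polar: |I| = 0.1033 A, ∠I = 57.5°.

I = 0.1033∠57.5° A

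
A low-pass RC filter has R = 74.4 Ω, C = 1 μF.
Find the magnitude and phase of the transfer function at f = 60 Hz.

Step 1 — Angular frequency: ω = 2π·60 = 377 rad/s.
Step 2 — Transfer function: H(jω) = 1/(1 + jωRC).
Step 3 — Denominator: 1 + jωRC = 1 + j·377·74.4·1e-06 = 1 + j0.02805.
Step 4 — H = 0.9992 - j0.02803.
Step 5 — Magnitude: |H| = 0.9996 (-0.0 dB); phase: φ = -1.6°.

|H| = 0.9996 (-0.0 dB), φ = -1.6°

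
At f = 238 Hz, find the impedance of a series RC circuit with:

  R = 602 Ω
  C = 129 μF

Step 1 — Angular frequency: ω = 2π·f = 2π·238 = 1495 rad/s.
Step 2 — Component impedances:
  R: Z = R = 602 Ω
  C: Z = 1/(jωC) = -j/(ω·C) = 0 - j5.184 Ω
Step 3 — Series combination: Z_total = R + C = 602 - j5.184 Ω = 602∠-0.5° Ω.

Z = 602 - j5.184 Ω = 602∠-0.5° Ω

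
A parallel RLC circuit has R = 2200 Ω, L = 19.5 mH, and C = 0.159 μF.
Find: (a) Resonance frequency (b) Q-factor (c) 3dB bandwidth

Step 1 — Resonance: ω₀ = 1/√(LC) = 1/√(0.0195·1.59e-07) = 1.796e+04 rad/s.
Step 2 — f₀ = ω₀/(2π) = 2858 Hz.
Step 3 — Parallel Q: Q = R/(ω₀L) = 2200/(1.796e+04·0.0195) = 6.282.
Step 4 — Bandwidth: Δω = ω₀/Q = 2859 rad/s; BW = Δω/(2π) = 455 Hz.

(a) f₀ = 2858 Hz  (b) Q = 6.282  (c) BW = 455 Hz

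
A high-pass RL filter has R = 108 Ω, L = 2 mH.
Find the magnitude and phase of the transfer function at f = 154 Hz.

Step 1 — Angular frequency: ω = 2π·154 = 967.6 rad/s.
Step 2 — Transfer function: H(jω) = jωL/(R + jωL).
Step 3 — Numerator jωL = j·1.935; denominator R + jωL = 108 + j1.935.
Step 4 — H = 0.000321 + j0.01791.
Step 5 — Magnitude: |H| = 0.01792 (-34.9 dB); phase: φ = 89.0°.

|H| = 0.01792 (-34.9 dB), φ = 89.0°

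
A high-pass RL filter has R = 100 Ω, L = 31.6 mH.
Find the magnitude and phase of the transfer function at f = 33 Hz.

Step 1 — Angular frequency: ω = 2π·33 = 207.3 rad/s.
Step 2 — Transfer function: H(jω) = jωL/(R + jωL).
Step 3 — Numerator jωL = j·6.552; denominator R + jωL = 100 + j6.552.
Step 4 — H = 0.004275 + j0.06524.
Step 5 — Magnitude: |H| = 0.06538 (-23.7 dB); phase: φ = 86.3°.

|H| = 0.06538 (-23.7 dB), φ = 86.3°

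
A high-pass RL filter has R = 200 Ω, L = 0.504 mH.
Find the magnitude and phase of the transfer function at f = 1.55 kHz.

Step 1 — Angular frequency: ω = 2π·1550 = 9739 rad/s.
Step 2 — Transfer function: H(jω) = jωL/(R + jωL).
Step 3 — Numerator jωL = j·4.908; denominator R + jωL = 200 + j4.908.
Step 4 — H = 0.000602 + j0.02453.
Step 5 — Magnitude: |H| = 0.02453 (-32.2 dB); phase: φ = 88.6°.

|H| = 0.02453 (-32.2 dB), φ = 88.6°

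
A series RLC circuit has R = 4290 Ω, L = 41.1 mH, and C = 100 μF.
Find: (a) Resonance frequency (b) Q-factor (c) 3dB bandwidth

Step 1 — Resonance: ω₀ = 1/√(LC) = 1/√(0.0411·0.0001) = 493.3 rad/s.
Step 2 — f₀ = ω₀/(2π) = 78.51 Hz.
Step 3 — Series Q: Q = ω₀L/R = 493.3·0.0411/4290 = 0.004726.
Step 4 — Bandwidth: Δω = ω₀/Q = 1.044e+05 rad/s; BW = Δω/(2π) = 1.661e+04 Hz.

(a) f₀ = 78.51 Hz  (b) Q = 0.004726  (c) BW = 1.661e+04 Hz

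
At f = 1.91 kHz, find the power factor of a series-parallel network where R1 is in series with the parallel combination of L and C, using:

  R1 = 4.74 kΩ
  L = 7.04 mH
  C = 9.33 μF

Step 1 — Angular frequency: ω = 2π·f = 2π·1910 = 1.2e+04 rad/s.
Step 2 — Component impedances:
  R1: Z = R = 4740 Ω
  L: Z = jωL = j·1.2e+04·0.00704 = 0 + j84.49 Ω
  C: Z = 1/(jωC) = -j/(ω·C) = 0 - j8.931 Ω
Step 3 — Parallel branch: L || C = 1/(1/L + 1/C) = 0 - j9.987 Ω.
Step 4 — Series with R1: Z_total = R1 + (L || C) = 4740 - j9.987 Ω = 4740∠-0.1° Ω.
Step 5 — Power factor: PF = cos(φ) = Re(Z)/|Z| = 4740/4740 = 1.
Step 6 — Type: Im(Z) = -9.987 ⇒ leading (phase φ = -0.1°).

PF = 1 (leading, φ = -0.1°)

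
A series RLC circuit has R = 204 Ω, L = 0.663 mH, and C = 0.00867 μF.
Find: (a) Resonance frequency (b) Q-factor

Step 1 — Resonance condition Im(Z)=0 gives ω₀ = 1/√(LC).
Step 2 — ω₀ = 1/√(0.000663·8.67e-09) = 4.171e+05 rad/s.
Step 3 — f₀ = ω₀/(2π) = 6.638e+04 Hz.
Step 4 — Series Q: Q = ω₀L/R = 4.171e+05·0.000663/204 = 1.356.

(a) f₀ = 6.638e+04 Hz  (b) Q = 1.356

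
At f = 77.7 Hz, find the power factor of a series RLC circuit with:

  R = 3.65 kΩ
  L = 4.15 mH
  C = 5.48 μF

Step 1 — Angular frequency: ω = 2π·f = 2π·77.7 = 488.2 rad/s.
Step 2 — Component impedances:
  R: Z = R = 3650 Ω
  L: Z = jωL = j·488.2·0.00415 = 0 + j2.026 Ω
  C: Z = 1/(jωC) = -j/(ω·C) = 0 - j373.8 Ω
Step 3 — Series combination: Z_total = R + L + C = 3650 - j371.8 Ω = 3669∠-5.8° Ω.
Step 4 — Power factor: PF = cos(φ) = Re(Z)/|Z| = 3650/3668.88 = 0.9949.
Step 5 — Type: Im(Z) = -371.8 ⇒ leading (phase φ = -5.8°).

PF = 0.9949 (leading, φ = -5.8°)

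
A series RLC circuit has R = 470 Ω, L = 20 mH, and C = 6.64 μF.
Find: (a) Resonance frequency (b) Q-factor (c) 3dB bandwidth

Step 1 — Resonance: ω₀ = 1/√(LC) = 1/√(0.02·6.64e-06) = 2744 rad/s.
Step 2 — f₀ = ω₀/(2π) = 436.7 Hz.
Step 3 — Series Q: Q = ω₀L/R = 2744·0.02/470 = 0.1168.
Step 4 — Bandwidth: Δω = ω₀/Q = 2.35e+04 rad/s; BW = Δω/(2π) = 3740 Hz.

(a) f₀ = 436.7 Hz  (b) Q = 0.1168  (c) BW = 3740 Hz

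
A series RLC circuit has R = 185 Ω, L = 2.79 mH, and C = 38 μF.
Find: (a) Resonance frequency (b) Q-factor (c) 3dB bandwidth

Step 1 — Resonance: ω₀ = 1/√(LC) = 1/√(0.00279·3.8e-05) = 3071 rad/s.
Step 2 — f₀ = ω₀/(2π) = 488.8 Hz.
Step 3 — Series Q: Q = ω₀L/R = 3071·0.00279/185 = 0.04632.
Step 4 — Bandwidth: Δω = ω₀/Q = 6.631e+04 rad/s; BW = Δω/(2π) = 1.055e+04 Hz.

(a) f₀ = 488.8 Hz  (b) Q = 0.04632  (c) BW = 1.055e+04 Hz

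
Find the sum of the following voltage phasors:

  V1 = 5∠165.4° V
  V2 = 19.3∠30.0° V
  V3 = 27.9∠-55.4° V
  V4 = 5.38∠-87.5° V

Step 1 — Convert each phasor to rectangular form:
  V1 = 5·(cos(165.4°) + j·sin(165.4°)) = -4.839 + j1.26 V
  V2 = 19.3·(cos(30.0°) + j·sin(30.0°)) = 16.71 + j9.65 V
  V3 = 27.9·(cos(-55.4°) + j·sin(-55.4°)) = 15.84 - j22.97 V
  V4 = 5.38·(cos(-87.5°) + j·sin(-87.5°)) = 0.2347 - j5.375 V
Step 2 — Sum components: V_total = 27.95 - j17.43 V.
Step 3 — Convert to polar: |V_total| = 32.94 V, ∠V_total = -31.9°.

V_total = 32.94∠-31.9° V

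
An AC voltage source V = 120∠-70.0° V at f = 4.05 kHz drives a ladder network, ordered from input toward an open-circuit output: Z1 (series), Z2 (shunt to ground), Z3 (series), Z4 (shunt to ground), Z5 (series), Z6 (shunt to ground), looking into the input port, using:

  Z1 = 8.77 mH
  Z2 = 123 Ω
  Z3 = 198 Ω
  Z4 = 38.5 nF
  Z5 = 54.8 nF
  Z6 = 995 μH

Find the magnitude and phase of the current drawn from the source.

Step 1 — Angular frequency: ω = 2π·f = 2π·4050 = 2.545e+04 rad/s.
Step 2 — Component impedances:
  Z1: Z = jωL = j·2.545e+04·0.00877 = 0 + j223.2 Ω
  Z2: Z = R = 123 Ω
  Z3: Z = R = 198 Ω
  Z4: Z = 1/(jωC) = -j/(ω·C) = 0 - j1021 Ω
  Z5: Z = 1/(jωC) = -j/(ω·C) = 0 - j717.1 Ω
  Z6: Z = jωL = j·2.545e+04·0.000995 = 0 + j25.32 Ω
Step 3 — Ladder network (open output): work backward from the far end, alternating series and parallel combinations. Z_in = 105.2 + j200.3 Ω = 226.3∠62.3° Ω.
Step 4 — Source phasor: V = 120∠-70.0° V = 41.04 - j112.8 V.
Step 5 — Ohm's law: I = V / Z_total = (41.04 - j112.8) / (105.2 + j200.3) = -0.3569 - j0.3923 A.
Step 6 — Convert to polar: |I| = 0.5303 A, ∠I = -132.3°.

I = 0.5303∠-132.3° A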